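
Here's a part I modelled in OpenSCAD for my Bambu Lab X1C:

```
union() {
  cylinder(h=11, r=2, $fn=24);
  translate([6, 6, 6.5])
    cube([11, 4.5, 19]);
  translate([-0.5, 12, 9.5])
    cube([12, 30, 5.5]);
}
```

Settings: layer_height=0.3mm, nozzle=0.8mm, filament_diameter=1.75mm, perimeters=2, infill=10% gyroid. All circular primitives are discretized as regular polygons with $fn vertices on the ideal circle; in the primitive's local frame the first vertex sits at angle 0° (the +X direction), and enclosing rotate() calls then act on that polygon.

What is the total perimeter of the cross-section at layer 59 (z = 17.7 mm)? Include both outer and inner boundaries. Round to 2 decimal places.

At z = 17.7 mm: the cylinder is absent (z outside [0, 11]); the cube at (6, 6) is present — its section is the full 11×4.5 rectangle (perimeter 31.00 mm); the cube at (-0.5, 12) is absent (z outside [9.5, 15]); Combining (union): only the 11×4.5 cube at (6, 6) is present, so the union is just that shape — boundary = 31.00 mm. Overall, the cross-section is a single solid region. Total boundary length (outer) = 31.00 mm.

31.00 mm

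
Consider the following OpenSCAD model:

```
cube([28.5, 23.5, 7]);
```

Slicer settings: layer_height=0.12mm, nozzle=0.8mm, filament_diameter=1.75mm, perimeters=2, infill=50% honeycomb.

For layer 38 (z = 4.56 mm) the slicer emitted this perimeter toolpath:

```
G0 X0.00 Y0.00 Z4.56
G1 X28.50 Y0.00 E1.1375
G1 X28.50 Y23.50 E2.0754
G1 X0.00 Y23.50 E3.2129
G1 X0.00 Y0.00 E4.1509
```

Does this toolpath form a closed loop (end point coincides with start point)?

Start point (G0): (0.00, 0.00). End point (last G1): the path returns to the start — closed.

yes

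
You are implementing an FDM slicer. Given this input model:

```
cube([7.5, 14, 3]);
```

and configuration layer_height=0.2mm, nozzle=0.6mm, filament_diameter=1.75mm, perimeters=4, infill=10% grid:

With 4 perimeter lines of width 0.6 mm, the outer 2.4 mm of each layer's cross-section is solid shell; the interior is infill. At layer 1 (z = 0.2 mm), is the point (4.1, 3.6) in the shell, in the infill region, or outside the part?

infill

At z = 0.2 mm: the cube is present — its section is the full 7.5×14 rectangle. Overall, the cross-section is a single solid region. The nearest boundary edge runs (7.50, 0.00)→(7.50, 14.00); distance from the point to it = 3.40 mm. The point is inside the cross-section and 3.40 mm from the nearest boundary — more than the 2.4 mm shell width (4 × 0.6), so it's in the infill interior.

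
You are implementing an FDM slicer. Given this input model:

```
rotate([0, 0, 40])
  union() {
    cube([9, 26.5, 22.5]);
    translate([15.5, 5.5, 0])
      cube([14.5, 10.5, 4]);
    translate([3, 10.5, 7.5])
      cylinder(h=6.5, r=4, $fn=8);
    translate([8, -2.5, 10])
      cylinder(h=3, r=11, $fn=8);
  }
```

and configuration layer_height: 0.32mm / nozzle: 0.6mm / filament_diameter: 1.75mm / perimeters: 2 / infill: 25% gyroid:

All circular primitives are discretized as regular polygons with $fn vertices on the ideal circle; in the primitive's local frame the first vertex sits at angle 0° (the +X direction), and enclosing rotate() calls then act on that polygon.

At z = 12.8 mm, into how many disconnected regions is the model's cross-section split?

1

At z = 12.8 mm: the 9×26.5 cube contributes its full rectangle; the cube at (15.5, 5.5) is not intersected at this z (z outside [0, 4]); the r=4 cylinder at (3, 10.5) gives a regular 8-gon of circumradius 4 (constant along its height); the cylinder at (8, -2.5): section is a regular 8-gon, circumradius r=11; Merging all regions: the regions partially overlap (shared area 105.83 mm²), so overlapping operands fuse into one piece — 1 connected region; (rotated 40° about Z; rotation is an isometry so areas/perimeters/island counts are preserved). The result has 1 disconnected region.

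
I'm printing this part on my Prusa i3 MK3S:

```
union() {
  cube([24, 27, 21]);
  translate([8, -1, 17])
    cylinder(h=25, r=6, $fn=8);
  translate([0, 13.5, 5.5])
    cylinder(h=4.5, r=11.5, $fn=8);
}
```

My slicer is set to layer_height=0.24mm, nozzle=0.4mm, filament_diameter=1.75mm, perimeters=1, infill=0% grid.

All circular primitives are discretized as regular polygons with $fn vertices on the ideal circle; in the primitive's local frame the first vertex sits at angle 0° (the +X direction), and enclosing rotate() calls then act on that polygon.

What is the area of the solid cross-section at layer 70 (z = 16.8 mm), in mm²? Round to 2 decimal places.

At z = 16.8 mm: the cube is present — its section is the full 24×27 rectangle (area 648.00 mm²); the cylinder at (8, -1) does not reach this height (z outside [17, 42]); the cylinder at (0, 13.5) is not intersected at this z (z outside [5.5, 10]); Merging all regions: only the 24×27 cube is present, so the union is just that shape — area = 648.00 mm². Overall, the cross-section is a single solid region. Net area = 648.00 mm².

648.00 mm²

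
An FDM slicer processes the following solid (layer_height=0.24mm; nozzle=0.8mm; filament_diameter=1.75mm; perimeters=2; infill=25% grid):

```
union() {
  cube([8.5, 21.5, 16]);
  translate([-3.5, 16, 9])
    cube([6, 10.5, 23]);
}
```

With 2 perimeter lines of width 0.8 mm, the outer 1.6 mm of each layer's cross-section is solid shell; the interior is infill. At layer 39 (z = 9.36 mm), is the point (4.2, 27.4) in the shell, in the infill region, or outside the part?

outside

At z = 9.36 mm: the cube is present — its section is the full 8.5×21.5 rectangle; the cube at (-3.5, 16) is present — its section is the full 6×10.5 rectangle; Merging all regions: the regions partially overlap (shared area 13.75 mm²), so overlapping operands fuse into one piece — 1 connected region. Overall, the cross-section is a single solid region. The nearest boundary edge runs (-3.50, 26.50)→(2.50, 26.50); distance from the point to it = 1.92 mm. The point is not inside any of the regions above, so it lies outside the cross-section (1.92 mm from the nearest boundary).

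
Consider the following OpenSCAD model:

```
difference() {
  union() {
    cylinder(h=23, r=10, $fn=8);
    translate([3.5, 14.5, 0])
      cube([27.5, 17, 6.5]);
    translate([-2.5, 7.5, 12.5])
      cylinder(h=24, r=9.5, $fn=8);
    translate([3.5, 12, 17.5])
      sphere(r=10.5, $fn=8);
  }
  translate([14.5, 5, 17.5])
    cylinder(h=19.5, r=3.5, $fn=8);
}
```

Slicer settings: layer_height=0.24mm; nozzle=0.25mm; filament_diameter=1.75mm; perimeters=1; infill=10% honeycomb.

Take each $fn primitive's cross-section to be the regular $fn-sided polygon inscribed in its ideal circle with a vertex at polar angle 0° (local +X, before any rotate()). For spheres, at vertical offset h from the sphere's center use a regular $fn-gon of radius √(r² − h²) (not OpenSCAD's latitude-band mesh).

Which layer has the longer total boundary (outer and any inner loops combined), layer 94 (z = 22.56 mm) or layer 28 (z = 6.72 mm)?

Layer 94 (z = 22.56): the cylinder: section is a regular 8-gon, circumradius r=10 (perimeter = 2·8·10.000·sin(180°/8) = 61.23 mm); the cube at (3.5, 14.5) does not reach this height (z outside [0, 6.5]); the r=9.5 cylinder at (-2.5, 7.5) contributes a regular 8-gon of circumradius 9.5 (perimeter = 2·8·9.500·sin(180°/8) = 58.17 mm); the r=10.5 sphere at (3.5, 12) slices to a regular 8-gon of circumradius 9.200 (√(r²−h²) with h=5.06 from center) (perimeter = 2·8·9.200·sin(180°/8) = 56.33 mm); Combining (union): the regions partially overlap (shared area 249.27 mm²), so the edge portions inside another operand are dropped and the merged outline is re-measured after clipping — boundary = 89.39 mm; the r=3.5 cylinder at (14.5, 5) contributes a regular 8-gon of circumradius 3.5 (perimeter = 2·8·3.500·sin(180°/8) = 21.43 mm); After the difference (first − rest): starting from that combined region, the r=3.5 cylinder at (14.5, 5) misses the remaining region (no effect) — boundary = 89.39 mm. So its perimeter = 89.39 mm. Layer 28 (z = 6.72): the r=10 cylinder contributes a regular 8-gon of circumradius 10 (perimeter = 2·8·10.000·sin(180°/8) = 61.23 mm); the cube at (3.5, 14.5) is absent (z outside [0, 6.5]); the cylinder at (-2.5, 7.5) is absent (z outside [12.5, 36.5]); the sphere at (3.5, 12) is absent (|z−center|=10.780 > r=10.5); Combining (union): only the r=10 cylinder is present, so the union is just that shape — boundary = 61.23 mm; the cylinder at (14.5, 5) is not intersected at this z (z outside [17.5, 37]); After the difference (first − rest): none of the subtracted shapes is present at this height, so the result so far is unchanged — boundary = 61.23 mm. So its perimeter = 61.23 mm. Layer 94 is larger (89.39 vs 61.23 mm).

layer 94 (z = 22.56 mm)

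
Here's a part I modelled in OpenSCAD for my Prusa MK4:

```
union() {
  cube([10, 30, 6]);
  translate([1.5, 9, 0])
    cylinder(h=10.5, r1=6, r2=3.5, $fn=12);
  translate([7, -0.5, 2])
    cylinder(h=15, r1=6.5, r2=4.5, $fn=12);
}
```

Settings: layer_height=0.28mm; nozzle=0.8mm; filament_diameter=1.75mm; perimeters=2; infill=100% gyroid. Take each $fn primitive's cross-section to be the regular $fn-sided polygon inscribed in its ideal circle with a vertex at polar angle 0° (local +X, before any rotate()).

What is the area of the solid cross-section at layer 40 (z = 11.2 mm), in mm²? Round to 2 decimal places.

83.42 mm²

At z = 11.2 mm: the cube is absent (z outside [0, 6]); the cone at (1.5, 9) does not reach this height (z outside [0, 10.5]); the cone at (7, -0.5) contributes a regular 12-gon of circumradius 5.273 (interpolated between r1=6.5 and r2=4.5 at t=0.613) (area = (12/2)·5.273²·sin(360°/12) = 83.42 mm²); Combining (union): only the cone at (7, -0.5) is present, so the union is just that shape — area = 83.42 mm². Overall, the cross-section is a single solid region. Net area = 83.42 mm².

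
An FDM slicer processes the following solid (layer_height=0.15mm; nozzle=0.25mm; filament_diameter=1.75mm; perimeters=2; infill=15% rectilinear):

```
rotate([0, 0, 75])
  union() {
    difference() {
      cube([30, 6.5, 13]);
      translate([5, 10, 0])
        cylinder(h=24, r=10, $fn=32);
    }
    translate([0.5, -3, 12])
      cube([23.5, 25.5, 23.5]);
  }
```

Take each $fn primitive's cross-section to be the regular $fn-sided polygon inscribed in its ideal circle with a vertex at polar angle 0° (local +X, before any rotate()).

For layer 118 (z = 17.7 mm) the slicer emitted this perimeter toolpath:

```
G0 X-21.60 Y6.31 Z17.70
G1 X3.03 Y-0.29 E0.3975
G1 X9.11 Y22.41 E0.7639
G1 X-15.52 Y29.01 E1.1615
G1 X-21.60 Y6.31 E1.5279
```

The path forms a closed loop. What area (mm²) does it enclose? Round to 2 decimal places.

599.23 mm²

Apply the shoelace formula to the sequence of (X, Y) vertices; enclosed area = 599.23 mm².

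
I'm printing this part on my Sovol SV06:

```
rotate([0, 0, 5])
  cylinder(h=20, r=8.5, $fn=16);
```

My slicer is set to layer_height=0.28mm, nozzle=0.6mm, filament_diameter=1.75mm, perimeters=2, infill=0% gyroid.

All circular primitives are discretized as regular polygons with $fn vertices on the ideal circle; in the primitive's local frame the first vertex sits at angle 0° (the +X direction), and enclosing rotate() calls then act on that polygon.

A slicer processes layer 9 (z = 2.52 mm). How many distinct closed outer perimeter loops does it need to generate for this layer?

At z = 2.52 mm: the r=8.5 cylinder gives a regular 16-gon of circumradius 8.5 (constant along its height); (whole slice rotated 5° about Z — lengths, areas and connectivity unchanged). The result has 1 disconnected region.

1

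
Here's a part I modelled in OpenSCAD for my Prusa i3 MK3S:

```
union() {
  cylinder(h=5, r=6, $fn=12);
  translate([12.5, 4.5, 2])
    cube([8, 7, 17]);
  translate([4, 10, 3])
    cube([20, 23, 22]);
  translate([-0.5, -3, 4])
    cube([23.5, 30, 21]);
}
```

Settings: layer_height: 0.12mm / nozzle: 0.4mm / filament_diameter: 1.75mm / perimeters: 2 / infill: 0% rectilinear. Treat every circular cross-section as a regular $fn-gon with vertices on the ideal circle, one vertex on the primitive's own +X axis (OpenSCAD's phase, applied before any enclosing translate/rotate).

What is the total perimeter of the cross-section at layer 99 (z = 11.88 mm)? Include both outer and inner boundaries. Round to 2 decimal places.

At z = 11.88 mm: the cylinder does not reach this height (z outside [0, 5]); the cube at (12.5, 4.5) is present — its section is the full 8×7 rectangle (perimeter 30.00 mm); the cube at (4, 10) (footprint 20×23) is included at this height (perimeter 86.00 mm); the 23.5×30 cube at (-0.5, -3) contributes its full rectangle (perimeter 107.00 mm); Taking the union: the regions partially overlap (shared area 379.00 mm²), so the edge portions inside another operand are dropped and the merged outline is re-measured after clipping — boundary = 121.00 mm. Overall, the cross-section is a single solid region. Total boundary length (outer) = 121.00 mm.

121.00 mm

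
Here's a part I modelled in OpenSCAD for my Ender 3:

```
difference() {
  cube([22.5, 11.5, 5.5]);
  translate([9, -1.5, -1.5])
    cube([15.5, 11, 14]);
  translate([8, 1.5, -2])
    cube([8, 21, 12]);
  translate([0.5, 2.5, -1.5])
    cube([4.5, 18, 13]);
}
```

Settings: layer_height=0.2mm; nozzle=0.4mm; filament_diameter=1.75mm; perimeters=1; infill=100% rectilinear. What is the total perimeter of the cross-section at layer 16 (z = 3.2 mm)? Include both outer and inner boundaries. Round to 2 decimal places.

76.00 mm

At z = 3.2 mm: the 22.5×11.5 cube contributes its full rectangle (perimeter 68.00 mm); the cube at (9, -1.5) is present — its section is the full 15.5×11 rectangle (perimeter 53.00 mm); the cube at (8, 1.5) (footprint 8×21) is included at this height (perimeter 58.00 mm); the cube at (0.5, 2.5) is present — its section is the full 4.5×18 rectangle (perimeter 45.00 mm); After the difference (first − rest): starting from the 22.5×11.5 cube, the 15.5×11 cube at (9, -1.5) partially overlaps it — only the 128.25 mm² overlap (of its 170.50 mm²) is removed, clipping the outline; the 8×21 cube at (8, 1.5) partially overlaps it — only the 24.00 mm² overlap (of its 168.00 mm²) is removed, clipping the outline; the 4.5×18 cube at (0.5, 2.5) partially overlaps it — only the 40.50 mm² overlap (of its 81.00 mm²) is removed, clipping the outline — boundary = 76.00 mm. Overall, the cross-section has 2 separate islands. Total boundary length (outer) = 76.00 mm.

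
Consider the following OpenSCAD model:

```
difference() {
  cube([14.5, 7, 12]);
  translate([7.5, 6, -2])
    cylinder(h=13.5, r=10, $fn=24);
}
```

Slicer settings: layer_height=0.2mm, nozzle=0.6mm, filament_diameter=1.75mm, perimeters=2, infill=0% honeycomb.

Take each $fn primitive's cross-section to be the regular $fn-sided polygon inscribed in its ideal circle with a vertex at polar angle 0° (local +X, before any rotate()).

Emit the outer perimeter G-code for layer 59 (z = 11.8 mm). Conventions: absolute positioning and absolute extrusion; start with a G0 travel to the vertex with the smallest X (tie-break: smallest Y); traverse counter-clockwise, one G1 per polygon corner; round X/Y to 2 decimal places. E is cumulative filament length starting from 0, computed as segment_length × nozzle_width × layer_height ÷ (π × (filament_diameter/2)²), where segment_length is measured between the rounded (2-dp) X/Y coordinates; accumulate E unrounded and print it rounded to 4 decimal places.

At z = 11.8 mm: the cube is present — its section is the full 14.5×7 rectangle; the cylinder at (7.5, 6) is not intersected at this z (z outside [-2, 11.5]); Subtracting the remaining from the first: none of the subtracted shapes is present at this height, so the 14.5×7 cube is unchanged — 1 connected region. The outline is a single polygon with 4 vertices. Extrusion per mm of travel: 0.6 × 0.2 / (π × 0.875²) = 0.049890. Accumulating E over each segment gives final E = 2.1453.

G0 X0.00 Y0.00 Z11.80
G1 X14.50 Y0.00 E0.7234
G1 X14.50 Y7.00 E1.0726
G1 X0.00 Y7.00 E1.7960
G1 X0.00 Y0.00 E2.1453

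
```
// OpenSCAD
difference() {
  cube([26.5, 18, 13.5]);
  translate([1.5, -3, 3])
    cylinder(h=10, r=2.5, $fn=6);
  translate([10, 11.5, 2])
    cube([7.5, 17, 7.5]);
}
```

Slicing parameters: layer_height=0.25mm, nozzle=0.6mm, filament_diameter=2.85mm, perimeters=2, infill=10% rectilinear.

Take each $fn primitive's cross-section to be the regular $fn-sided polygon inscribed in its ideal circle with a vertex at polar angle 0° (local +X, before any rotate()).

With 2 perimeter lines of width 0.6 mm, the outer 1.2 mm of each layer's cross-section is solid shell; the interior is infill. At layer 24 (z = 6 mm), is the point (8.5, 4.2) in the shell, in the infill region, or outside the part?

At z = 6 mm: the 26.5×18 cube contributes its full rectangle; the r=2.5 cylinder at (1.5, -3) contributes a regular 6-gon of circumradius 2.5; the cube at (10, 11.5) is present — its section is the full 7.5×17 rectangle; Taking the first minus the rest: starting from the 26.5×18 cube, the r=2.5 cylinder at (1.5, -3) misses the remaining region (no effect); the 7.5×17 cube at (10, 11.5) partially overlaps it — only the 48.75 mm² overlap (of its 127.50 mm²) is removed, clipping the outline — 1 connected region. Overall, the cross-section is a single solid region. The nearest boundary edge runs (26.50, 0.00)→(0.00, 0.00); distance from the point to it = 4.20 mm. The point is inside the cross-section and 4.20 mm from the nearest boundary — more than the 1.2 mm shell width (2 × 0.6), so it's in the infill interior.

infill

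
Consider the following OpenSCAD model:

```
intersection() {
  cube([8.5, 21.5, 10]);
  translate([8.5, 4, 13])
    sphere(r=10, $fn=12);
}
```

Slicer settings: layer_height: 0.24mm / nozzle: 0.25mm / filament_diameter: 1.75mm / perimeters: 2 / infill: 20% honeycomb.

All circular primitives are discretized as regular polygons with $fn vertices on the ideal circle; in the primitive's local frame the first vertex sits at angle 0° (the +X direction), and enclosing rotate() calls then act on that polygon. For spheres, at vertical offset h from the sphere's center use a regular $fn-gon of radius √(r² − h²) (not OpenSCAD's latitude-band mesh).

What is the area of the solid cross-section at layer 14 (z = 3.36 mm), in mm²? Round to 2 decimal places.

At z = 3.36 mm: the cube (footprint 8.5×21.5) is included at this height (area 182.75 mm²); the sphere at (8.5, 4): section is a regular 12-gon, circumradius = √(r²−h²) = √(10²−9.64²) = 2.659 (area = (12/2)·2.659²·sin(360°/12) = 21.21 mm²); Keeping only the common overlap: the r=10 sphere at (8.5, 4) partially overlaps the 8.5×21.5 cube; clipping to the common part keeps 10.61 mm² — area = 10.61 mm². Overall, the cross-section is a single solid region. Net area = 10.61 mm².

10.61 mm²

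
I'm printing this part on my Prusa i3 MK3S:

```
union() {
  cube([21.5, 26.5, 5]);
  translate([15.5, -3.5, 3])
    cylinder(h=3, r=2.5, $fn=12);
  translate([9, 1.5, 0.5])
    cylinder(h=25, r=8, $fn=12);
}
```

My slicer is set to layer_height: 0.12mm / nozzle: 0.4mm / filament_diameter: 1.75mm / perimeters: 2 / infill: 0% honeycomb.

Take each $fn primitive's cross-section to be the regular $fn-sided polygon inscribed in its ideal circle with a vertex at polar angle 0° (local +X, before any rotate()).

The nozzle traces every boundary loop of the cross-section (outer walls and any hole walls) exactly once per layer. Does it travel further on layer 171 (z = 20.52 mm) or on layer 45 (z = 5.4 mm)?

Layer 171 (z = 20.52): the cube is absent (z outside [0, 5]); the cylinder at (15.5, -3.5) is not intersected at this z (z outside [3, 6]); the r=8 cylinder at (9, 1.5) contributes a regular 12-gon of circumradius 8 (perimeter = 2·12·8.000·sin(180°/12) = 49.69 mm); Combining (union): only the r=8 cylinder at (9, 1.5) is present, so the union is just that shape — boundary = 49.69 mm. So its perimeter = 49.69 mm. Layer 45 (z = 5.4): the cube is absent (z outside [0, 5]); the cylinder at (15.5, -3.5): section is a regular 12-gon, circumradius r=2.5 (perimeter = 2·12·2.500·sin(180°/12) = 15.53 mm); the cylinder at (9, 1.5): section is a regular 12-gon, circumradius r=8 (perimeter = 2·12·8.000·sin(180°/12) = 49.69 mm); Combining (union): the regions partially overlap (shared area 6.92 mm²), so the edge portions inside another operand are dropped and the merged outline is re-measured after clipping — boundary = 54.24 mm. So its perimeter = 54.24 mm. Layer 45 is larger (54.24 vs 49.69 mm).

layer 45 (z = 5.4 mm)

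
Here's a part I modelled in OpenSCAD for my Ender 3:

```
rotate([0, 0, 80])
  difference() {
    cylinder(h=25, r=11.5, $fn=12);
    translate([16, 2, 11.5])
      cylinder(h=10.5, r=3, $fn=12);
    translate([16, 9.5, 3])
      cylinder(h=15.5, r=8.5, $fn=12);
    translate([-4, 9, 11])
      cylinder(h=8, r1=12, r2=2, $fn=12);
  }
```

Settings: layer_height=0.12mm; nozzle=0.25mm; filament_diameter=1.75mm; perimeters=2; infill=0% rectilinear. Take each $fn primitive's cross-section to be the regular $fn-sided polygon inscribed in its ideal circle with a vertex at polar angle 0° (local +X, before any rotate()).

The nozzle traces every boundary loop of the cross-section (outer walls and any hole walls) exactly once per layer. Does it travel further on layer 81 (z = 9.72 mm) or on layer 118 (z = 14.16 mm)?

layer 118 (z = 14.16 mm)

Layer 81 (z = 9.72): the r=11.5 cylinder contributes a regular 12-gon of circumradius 11.5 (perimeter = 2·12·11.500·sin(180°/12) = 71.43 mm); the cylinder at (16, 2) is not intersected at this z (z outside [11.5, 22]); the r=8.5 cylinder at (16, 9.5) contributes a regular 12-gon of circumradius 8.5 (perimeter = 2·12·8.500·sin(180°/12) = 52.80 mm); the cone at (-4, 9) does not reach this height (z outside [11, 19]); Subtracting the remaining from the first: starting from the r=11.5 cylinder, the r=8.5 cylinder at (16, 9.5) partially overlaps it — only the 3.62 mm² overlap (of its 216.75 mm²) is removed, clipping the outline — boundary = 71.43 mm; (rotated 80° about Z; rotation is an isometry so areas/perimeters/island counts are preserved). So its perimeter = 71.43 mm. Layer 118 (z = 14.16): the r=11.5 cylinder contributes a regular 12-gon of circumradius 11.5 (perimeter = 2·12·11.500·sin(180°/12) = 71.43 mm); the r=3 cylinder at (16, 2) gives a regular 12-gon of circumradius 3 (constant along its height) (perimeter = 2·12·3.000·sin(180°/12) = 18.63 mm); the cylinder at (16, 9.5): section is a regular 12-gon, circumradius r=8.5 (perimeter = 2·12·8.500·sin(180°/12) = 52.80 mm); the cone at (-4, 9) (r1=12→r2=2) has section circumradius 8.050 here — a regular 12-gon (perimeter = 2·12·8.050·sin(180°/12) = 50.00 mm); Taking the first minus the rest: starting from the r=11.5 cylinder, the r=3 cylinder at (16, 2) misses the remaining region (no effect); the r=8.5 cylinder at (16, 9.5) partially overlaps it — only the 3.62 mm² overlap (of its 216.75 mm²) is removed, clipping the outline; the cone at (-4, 9) partially overlaps it — only the 103.55 mm² overlap (of its 194.41 mm²) is removed, clipping the outline — boundary = 75.81 mm; (rotated 80° about Z; rotation is an isometry so areas/perimeters/island counts are preserved). So its perimeter = 75.81 mm. Layer 118 is larger (75.81 vs 71.43 mm).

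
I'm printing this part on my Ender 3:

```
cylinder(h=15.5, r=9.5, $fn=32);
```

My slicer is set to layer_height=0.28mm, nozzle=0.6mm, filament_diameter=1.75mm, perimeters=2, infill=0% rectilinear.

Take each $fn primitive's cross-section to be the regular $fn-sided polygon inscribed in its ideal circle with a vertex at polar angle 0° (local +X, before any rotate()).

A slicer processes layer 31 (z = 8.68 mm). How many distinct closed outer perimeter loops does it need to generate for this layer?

1

At z = 8.68 mm: the cylinder: section is a regular 32-gon, circumradius r=9.5. The result has 1 disconnected region.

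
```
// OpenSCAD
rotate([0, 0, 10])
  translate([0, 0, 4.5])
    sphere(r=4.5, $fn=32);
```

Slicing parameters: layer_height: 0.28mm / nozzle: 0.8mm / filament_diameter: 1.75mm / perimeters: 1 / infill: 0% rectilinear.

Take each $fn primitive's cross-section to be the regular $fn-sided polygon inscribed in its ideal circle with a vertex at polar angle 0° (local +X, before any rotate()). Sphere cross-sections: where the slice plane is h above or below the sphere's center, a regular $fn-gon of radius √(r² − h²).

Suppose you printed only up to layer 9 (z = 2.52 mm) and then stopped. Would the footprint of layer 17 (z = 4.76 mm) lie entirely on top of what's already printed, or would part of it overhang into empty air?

part overhangs

Compare the two slices. At z = 2.52: the r=4.5 sphere slices to a regular 32-gon of circumradius 4.041 (√(r²−h²) with h=1.98 from center) (area = (32/2)·4.041²·sin(360°/32) = 50.97 mm²); (whole slice rotated 10° about Z — lengths, areas and connectivity unchanged). At z = 4.76: the r=4.5 sphere contributes a regular 32-gon of circumradius √(4.5²−0.26²) = 4.492 (area = (32/2)·4.492²·sin(360°/32) = 63.00 mm²); (rotated 10° about Z; rotation is an isometry so areas/perimeters/island counts are preserved). Checking containment: at z = 4.76 the cross-section extends beyond the z = 2.52 cross-section by about 12.03 mm².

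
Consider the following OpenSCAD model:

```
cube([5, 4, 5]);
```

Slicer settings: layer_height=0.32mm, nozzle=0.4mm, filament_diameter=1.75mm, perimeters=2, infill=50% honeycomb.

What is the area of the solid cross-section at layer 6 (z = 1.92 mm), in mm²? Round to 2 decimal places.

20.00 mm²

At z = 1.92 mm: the cube (footprint 5×4) is included at this height (area 20.00 mm²). Overall, the cross-section is a single solid region. Net area = 20.00 mm².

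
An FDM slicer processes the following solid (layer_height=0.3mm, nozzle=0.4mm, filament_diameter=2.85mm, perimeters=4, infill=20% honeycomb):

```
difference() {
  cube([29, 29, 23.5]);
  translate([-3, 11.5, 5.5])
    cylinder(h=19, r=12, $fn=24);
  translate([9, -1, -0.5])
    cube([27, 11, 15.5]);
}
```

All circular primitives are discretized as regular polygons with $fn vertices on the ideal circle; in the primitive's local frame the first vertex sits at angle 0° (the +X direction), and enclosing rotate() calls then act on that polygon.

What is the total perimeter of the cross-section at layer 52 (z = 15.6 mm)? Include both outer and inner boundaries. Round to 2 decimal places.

At z = 15.6 mm: the cube (footprint 29×29) is included at this height (perimeter 116.00 mm); the r=12 cylinder at (-3, 11.5) contributes a regular 24-gon of circumradius 12 (perimeter = 2·24·12.000·sin(180°/24) = 75.18 mm); the cube at (9, -1) does not reach this height (z outside [-0.5, 15]); Taking the first minus the rest: starting from the 29×29 cube, the r=12 cylinder at (-3, 11.5) partially overlaps it — only the 152.78 mm² overlap (of its 447.24 mm²) is removed, clipping the outline — boundary = 123.76 mm. Overall, the cross-section is a single solid region. Total boundary length (outer) = 123.76 mm.

123.76 mm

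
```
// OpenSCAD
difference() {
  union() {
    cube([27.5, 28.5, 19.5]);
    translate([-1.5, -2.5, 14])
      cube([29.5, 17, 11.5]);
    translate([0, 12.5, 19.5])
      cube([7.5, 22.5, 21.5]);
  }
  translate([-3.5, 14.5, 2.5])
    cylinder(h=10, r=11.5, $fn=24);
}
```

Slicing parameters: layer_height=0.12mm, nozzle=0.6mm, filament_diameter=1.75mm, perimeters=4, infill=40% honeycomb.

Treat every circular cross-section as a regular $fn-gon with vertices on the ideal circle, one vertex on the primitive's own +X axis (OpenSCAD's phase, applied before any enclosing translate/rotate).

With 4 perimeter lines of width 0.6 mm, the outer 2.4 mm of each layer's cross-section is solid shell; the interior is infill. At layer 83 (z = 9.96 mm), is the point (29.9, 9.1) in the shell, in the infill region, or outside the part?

outside

At z = 9.96 mm: the cube (footprint 27.5×28.5) is included at this height; the cube at (-1.5, -2.5) does not reach this height (z outside [14, 25.5]); the cube at (0, 12.5) is not intersected at this z (z outside [19.5, 41]); Combining (union): only the 27.5×28.5 cube is present, so the union is just that shape — 1 connected region; the cylinder at (-3.5, 14.5): section is a regular 24-gon, circumradius r=11.5; Subtracting the remaining from the first: starting from the result so far, the r=11.5 cylinder at (-3.5, 14.5) partially overlaps it — only the 126.56 mm² overlap (of its 410.75 mm²) is removed, clipping the outline — 1 connected region. Overall, the cross-section is a single solid region. The nearest boundary edge runs (27.50, 28.50)→(27.50, 0.00); distance from the point to it = 2.40 mm. The point is not inside any of the regions above, so it lies outside the cross-section (2.40 mm from the nearest boundary).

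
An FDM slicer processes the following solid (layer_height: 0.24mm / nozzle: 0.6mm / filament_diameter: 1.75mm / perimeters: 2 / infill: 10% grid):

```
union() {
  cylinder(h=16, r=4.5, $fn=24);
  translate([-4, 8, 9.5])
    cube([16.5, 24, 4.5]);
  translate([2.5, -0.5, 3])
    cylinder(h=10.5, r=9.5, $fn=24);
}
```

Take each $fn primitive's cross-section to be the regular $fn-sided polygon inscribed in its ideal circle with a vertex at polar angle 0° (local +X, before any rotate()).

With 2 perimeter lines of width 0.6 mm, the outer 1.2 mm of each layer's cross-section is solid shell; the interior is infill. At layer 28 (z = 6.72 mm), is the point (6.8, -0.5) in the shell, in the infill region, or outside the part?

infill

At z = 6.72 mm: the cylinder: section is a regular 24-gon, circumradius r=4.5; the cube at (-4, 8) does not reach this height (z outside [9.5, 14]); the r=9.5 cylinder at (2.5, -0.5) gives a regular 24-gon of circumradius 9.5 (constant along its height); Combining (union): the r=4.5 cylinder lies entirely inside the r=9.5 cylinder at (2.5, -0.5), so the union is just the r=9.5 cylinder at (2.5, -0.5) — 1 connected region. Overall, the cross-section is a single solid region. The nearest boundary edge runs (11.68, 1.96)→(12.00, -0.50); distance from the point to it = 5.16 mm. The point is inside the cross-section and 5.16 mm from the nearest boundary — more than the 1.2 mm shell width (2 × 0.6), so it's in the infill interior.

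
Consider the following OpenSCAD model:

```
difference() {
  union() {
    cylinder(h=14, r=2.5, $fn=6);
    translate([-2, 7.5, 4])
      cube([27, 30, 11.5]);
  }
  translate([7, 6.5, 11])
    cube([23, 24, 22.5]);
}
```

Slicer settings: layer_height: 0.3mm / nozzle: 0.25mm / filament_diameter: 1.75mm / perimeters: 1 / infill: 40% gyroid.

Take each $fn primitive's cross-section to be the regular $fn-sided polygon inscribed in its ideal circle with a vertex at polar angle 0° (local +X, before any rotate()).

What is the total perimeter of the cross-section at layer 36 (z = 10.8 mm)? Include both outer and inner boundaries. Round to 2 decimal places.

At z = 10.8 mm: the r=2.5 cylinder contributes a regular 6-gon of circumradius 2.5 (perimeter = 2·6·2.500·sin(180°/6) = 15.00 mm); the cube at (-2, 7.5) is present — its section is the full 27×30 rectangle (perimeter 114.00 mm); Merging all regions: the 2 present regions are separate (no shared area or edge), so areas and boundary lengths simply add and each stays a separate island — boundary = 129.00 mm; the cube at (7, 6.5) does not reach this height (z outside [11, 33.5]); Taking the first minus the rest: none of the subtracted shapes is present at this height, so that combined region is unchanged — boundary = 129.00 mm. Overall, the cross-section has 2 separate islands. Total boundary length (outer) = 129.00 mm.

129.00 mm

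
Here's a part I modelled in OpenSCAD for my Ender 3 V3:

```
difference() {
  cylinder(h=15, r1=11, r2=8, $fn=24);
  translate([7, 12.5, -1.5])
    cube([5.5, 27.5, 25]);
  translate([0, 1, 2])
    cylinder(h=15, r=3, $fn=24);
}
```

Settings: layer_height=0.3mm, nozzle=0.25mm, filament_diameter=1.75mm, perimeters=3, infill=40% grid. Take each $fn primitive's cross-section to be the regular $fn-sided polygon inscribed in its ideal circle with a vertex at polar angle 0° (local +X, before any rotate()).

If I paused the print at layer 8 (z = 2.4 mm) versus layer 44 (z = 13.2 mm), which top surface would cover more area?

Layer 8 (z = 2.4): the cone: at t=0.160 of its height the radius interpolates to r₁+(r₂−r₁)t = 10.520, giving a regular 24-gon of that circumradius (area = (24/2)·10.520²·sin(360°/24) = 343.72 mm²); the 5.5×27.5 cube at (7, 12.5) contributes its full rectangle (area 151.25 mm²); the r=3 cylinder at (0, 1) gives a regular 24-gon of circumradius 3 (constant along its height) (area = (24/2)·3.000²·sin(360°/24) = 27.95 mm²); Subtracting the remaining from the first: starting from the cone (343.72 mm²), the 5.5×27.5 cube at (7, 12.5) misses the remaining region (no effect); the r=3 cylinder at (0, 1) lies wholly inside it (removes its full 27.95 mm² and its 18.80 mm outline becomes a hole wall) — area = 315.77 mm². So its area = 315.77 mm². Layer 44 (z = 13.2): the cone contributes a regular 24-gon of circumradius 8.360 (interpolated between r1=11 and r2=8 at t=0.880) (area = (24/2)·8.360²·sin(360°/24) = 217.07 mm²); the cube at (7, 12.5) (footprint 5.5×27.5) is included at this height (area 151.25 mm²); the r=3 cylinder at (0, 1) contributes a regular 24-gon of circumradius 3 (area = (24/2)·3.000²·sin(360°/24) = 27.95 mm²); Taking the first minus the rest: starting from the cone (217.07 mm²), the 5.5×27.5 cube at (7, 12.5) misses the remaining region (no effect); the r=3 cylinder at (0, 1) lies wholly inside it (removes its full 27.95 mm² and its 18.80 mm outline becomes a hole wall) — area = 189.11 mm². So its area = 189.11 mm². Layer 8 is larger (315.77 vs 189.11 mm²).

layer 8 (z = 2.4 mm)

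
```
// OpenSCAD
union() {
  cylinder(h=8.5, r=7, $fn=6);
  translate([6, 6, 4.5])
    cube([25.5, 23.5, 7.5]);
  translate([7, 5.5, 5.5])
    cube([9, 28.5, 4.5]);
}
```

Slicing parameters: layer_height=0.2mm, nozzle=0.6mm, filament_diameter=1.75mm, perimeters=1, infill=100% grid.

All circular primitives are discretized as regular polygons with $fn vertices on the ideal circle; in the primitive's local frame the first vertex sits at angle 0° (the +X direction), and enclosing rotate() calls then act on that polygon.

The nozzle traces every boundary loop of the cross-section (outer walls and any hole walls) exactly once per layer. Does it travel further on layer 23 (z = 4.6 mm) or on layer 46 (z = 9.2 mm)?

Layer 23 (z = 4.6): the r=7 cylinder contributes a regular 6-gon of circumradius 7 (perimeter = 2·6·7.000·sin(180°/6) = 42.00 mm); the 25.5×23.5 cube at (6, 6) contributes its full rectangle (perimeter 98.00 mm); the cube at (7, 5.5) is not intersected at this z (z outside [5.5, 10]); Combining (union): the 2 present regions are separate (no shared area or edge), so areas and boundary lengths simply add and each stays a separate island — boundary = 140.00 mm. So its perimeter = 140.00 mm. Layer 46 (z = 9.2): the cylinder is absent (z outside [0, 8.5]); the cube at (6, 6) is present — its section is the full 25.5×23.5 rectangle (perimeter 98.00 mm); the 9×28.5 cube at (7, 5.5) contributes its full rectangle (perimeter 75.00 mm); Merging all regions: the regions partially overlap (shared area 211.50 mm²), so the edge portions inside another operand are dropped and the merged outline is re-measured after clipping — boundary = 108.00 mm. So its perimeter = 108.00 mm. Layer 23 is larger (140.00 vs 108.00 mm).

layer 23 (z = 4.6 mm)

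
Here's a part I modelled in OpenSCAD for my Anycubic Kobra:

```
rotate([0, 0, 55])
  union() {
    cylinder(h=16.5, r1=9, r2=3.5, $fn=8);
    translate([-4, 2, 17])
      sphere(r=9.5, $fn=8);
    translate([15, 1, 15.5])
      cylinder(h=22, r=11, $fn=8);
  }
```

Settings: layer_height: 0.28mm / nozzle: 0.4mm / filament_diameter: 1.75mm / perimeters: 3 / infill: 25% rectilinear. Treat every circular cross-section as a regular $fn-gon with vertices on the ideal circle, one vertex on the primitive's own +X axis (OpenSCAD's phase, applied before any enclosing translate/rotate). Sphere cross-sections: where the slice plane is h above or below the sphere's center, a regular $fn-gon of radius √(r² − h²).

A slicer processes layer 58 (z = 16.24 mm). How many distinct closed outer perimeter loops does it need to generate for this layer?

At z = 16.24 mm: the cone (r1=9→r2=3.5) has section circumradius 3.587 here — a regular 8-gon; the r=9.5 sphere at (-4, 2) contributes a regular 8-gon of circumradius √(9.5²−0.76²) = 9.470; the cylinder at (15, 1): section is a regular 8-gon, circumradius r=11; Merging all regions: the regions partially overlap (shared area 38.79 mm²), so overlapping operands fuse into one piece — 1 connected region; (rotated 55° about Z; rotation is an isometry so areas/perimeters/island counts are preserved). The result has 1 disconnected region.

1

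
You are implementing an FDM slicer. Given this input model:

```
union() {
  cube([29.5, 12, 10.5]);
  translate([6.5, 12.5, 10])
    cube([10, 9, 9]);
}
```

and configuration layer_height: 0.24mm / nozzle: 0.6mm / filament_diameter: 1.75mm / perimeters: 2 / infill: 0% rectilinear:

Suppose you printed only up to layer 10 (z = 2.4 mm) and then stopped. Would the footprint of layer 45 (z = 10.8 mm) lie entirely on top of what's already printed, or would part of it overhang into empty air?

part overhangs

Compare the two slices. At z = 2.4: the cube (footprint 29.5×12) is included at this height (area 354.00 mm²); the cube at (6.5, 12.5) is not intersected at this z (z outside [10, 19]); Merging all regions: only the 29.5×12 cube is present, so the union is just that shape — area = 354.00 mm². At z = 10.8: the cube does not reach this height (z outside [0, 10.5]); the cube at (6.5, 12.5) (footprint 10×9) is included at this height (area 90.00 mm²); Combining (union): only the 10×9 cube at (6.5, 12.5) is present, so the union is just that shape — area = 90.00 mm². Checking containment: at z = 10.8 the cross-section extends beyond the z = 2.4 cross-section by about 90.00 mm².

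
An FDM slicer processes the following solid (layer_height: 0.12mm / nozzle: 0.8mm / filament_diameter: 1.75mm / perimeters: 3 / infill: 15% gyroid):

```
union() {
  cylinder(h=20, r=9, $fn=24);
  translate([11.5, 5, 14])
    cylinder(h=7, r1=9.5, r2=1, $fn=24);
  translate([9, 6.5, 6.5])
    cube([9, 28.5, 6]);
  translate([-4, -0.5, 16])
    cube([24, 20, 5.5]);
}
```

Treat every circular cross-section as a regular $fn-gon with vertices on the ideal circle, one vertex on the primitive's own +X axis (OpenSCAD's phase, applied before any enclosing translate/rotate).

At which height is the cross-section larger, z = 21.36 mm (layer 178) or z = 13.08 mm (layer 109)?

Layer 178 (z = 21.36): the cylinder is not intersected at this z (z outside [0, 20]); the cone at (11.5, 5) is absent (z outside [14, 21]); the cube at (9, 6.5) does not reach this height (z outside [6.5, 12.5]); the cube at (-4, -0.5) is present — its section is the full 24×20 rectangle (area 480.00 mm²); Merging all regions: only the 24×20 cube at (-4, -0.5) is present, so the union is just that shape — area = 480.00 mm². So its area = 480.00 mm². Layer 109 (z = 13.08): the r=9 cylinder gives a regular 24-gon of circumradius 9 (constant along its height) (area = (24/2)·9.000²·sin(360°/24) = 251.57 mm²); the cone at (11.5, 5) is not intersected at this z (z outside [14, 21]); the cube at (9, 6.5) is absent (z outside [6.5, 12.5]); the cube at (-4, -0.5) does not reach this height (z outside [16, 21.5]); Combining (union): only the r=9 cylinder is present, so the union is just that shape — area = 251.57 mm². So its area = 251.57 mm². Layer 178 is larger (480.00 vs 251.57 mm²).

layer 178 (z = 21.36 mm)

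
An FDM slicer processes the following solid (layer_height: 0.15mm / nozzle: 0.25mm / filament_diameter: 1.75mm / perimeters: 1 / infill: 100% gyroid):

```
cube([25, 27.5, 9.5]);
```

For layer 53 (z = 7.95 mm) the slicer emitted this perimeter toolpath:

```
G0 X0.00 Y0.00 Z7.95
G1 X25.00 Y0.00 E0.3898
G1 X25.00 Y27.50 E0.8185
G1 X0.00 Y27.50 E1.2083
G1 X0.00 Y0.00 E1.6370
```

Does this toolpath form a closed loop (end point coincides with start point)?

yes

Start point (G0): (0.00, 0.00). End point (last G1): the path returns to the start — closed.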